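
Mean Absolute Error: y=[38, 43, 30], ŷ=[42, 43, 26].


Absolute errors: |38-42|=4, |43-43|=0, |30-26|=4
Sum = 8
MAE = 8/3 = 8/3

8/3


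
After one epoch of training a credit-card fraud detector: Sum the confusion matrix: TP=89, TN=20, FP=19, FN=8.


Total = TP + TN + FP + FN
= 89 + 20 + 19 + 8
= 136
(Predicted positive: 108, predicted negative: 28)

136


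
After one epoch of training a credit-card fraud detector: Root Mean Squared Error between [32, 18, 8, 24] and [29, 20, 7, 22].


MSE = 18/4 = 4.5
RMSE = √(18/4) = 2.1213

2.1213


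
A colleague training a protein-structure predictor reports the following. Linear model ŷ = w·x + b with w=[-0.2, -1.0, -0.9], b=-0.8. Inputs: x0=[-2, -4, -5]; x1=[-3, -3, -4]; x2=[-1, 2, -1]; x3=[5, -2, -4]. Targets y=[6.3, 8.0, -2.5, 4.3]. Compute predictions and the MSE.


ŷ0 = (-0.2)·(-2) + (-1.0)·(-4) + (-0.9)·(-5) - 0.8 = 8.1
ŷ1 = (-0.2)·(-3) + (-1.0)·(-3) + (-0.9)·(-4) - 0.8 = 6.4
ŷ2 = (-0.2)·(-1) + (-1.0)·(2) + (-0.9)·(-1) - 0.8 = -1.7
ŷ3 = (-0.2)·(5) + (-1.0)·(-2) + (-0.9)·(-4) - 0.8 = 3.8
errors² = [3.24, 2.56, 0.64, 0.25]
MSE = 6.6900/4 = 1.6725

1.6725


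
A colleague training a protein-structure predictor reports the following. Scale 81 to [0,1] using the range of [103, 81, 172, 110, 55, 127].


min=55, max=172
(81-55)/(172-55) = 26/117 = 0.2222

0.2222


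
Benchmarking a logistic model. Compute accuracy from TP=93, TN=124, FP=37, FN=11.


Accuracy = (TP+TN)/(TP+TN+FP+FN)
= (93+124)/(265)
= 217/265 = 81.89%

81.89%


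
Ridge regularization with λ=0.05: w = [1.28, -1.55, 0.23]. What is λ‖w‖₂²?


‖w‖₂² = (1.28)² + (-1.55)² + (0.23)²
     = 1.6384 + 2.4025 + 0.0529
     = 4.0938
λ·‖w‖₂² = 0.05·4.0938 = 0.20469

0.20469


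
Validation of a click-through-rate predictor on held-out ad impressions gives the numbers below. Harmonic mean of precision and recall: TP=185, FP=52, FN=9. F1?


Precision = 185/237 = 0.7806
Recall = 185/194 = 0.9536
F1 = 2·P·R/(P+R) = 2·TP/(2·TP+FP+FN) = 370/(370+52+9) = 370/431 = 0.8585

0.8585


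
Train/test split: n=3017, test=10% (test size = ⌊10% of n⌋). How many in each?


Test = ⌊3017·10/100⌋ = 301
Train = 3017 - 301 = 2716

Train: 2716, Test: 301


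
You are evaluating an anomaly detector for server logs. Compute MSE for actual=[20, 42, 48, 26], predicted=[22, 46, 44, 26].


Squared errors: (20-22)²=4, (42-46)²=16, (48-44)²=16, (26-26)²=0
Sum = 36
MSE = 36/4 = 9

9


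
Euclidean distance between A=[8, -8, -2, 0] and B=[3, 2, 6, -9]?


d = √((8-3)² + (-8-2)² + (-2-6)² + (0+ 9)²)
  = √(25 + 100 + 64 + 81)
  = √270 = 16.4317

16.4317


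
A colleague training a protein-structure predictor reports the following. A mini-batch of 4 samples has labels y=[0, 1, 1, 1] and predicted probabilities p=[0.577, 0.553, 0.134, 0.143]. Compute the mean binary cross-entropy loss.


L[0] = -ln(1-0.577) = -ln(0.423) = 0.8604
L[1] = -ln(0.553) = 0.5924
L[2] = -ln(0.134) = 2.0099
L[3] = -ln(0.143) = 1.9449
mean = (0.8604 + 0.5924 + 2.0099 + 1.9449)/4 = 1.3519

1.3519


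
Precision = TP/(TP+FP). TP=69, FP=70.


Precision = TP/(TP+FP)
= 69/(69+70)
= 69/139 = 49.64%

49.64%


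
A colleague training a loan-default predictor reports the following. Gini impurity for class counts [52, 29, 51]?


Probabilities: [52/132, 29/132, 51/132] ≈ [0.3939, 0.2197, 0.3864]
Σpᵢ² = (2704 + 841 + 2601)/132² = 6146/17424
Gini = 1 - Σpᵢ² = 1 - 6146/17424 = 0.6473

0.6473


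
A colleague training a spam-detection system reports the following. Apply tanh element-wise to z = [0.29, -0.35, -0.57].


tanh(0.29) = 0.2821
tanh(-0.35) = -0.3364
tanh(-0.57) = -0.5154
result = [0.2821, -0.3364, -0.5154]

[0.2821, -0.3364, -0.5154]


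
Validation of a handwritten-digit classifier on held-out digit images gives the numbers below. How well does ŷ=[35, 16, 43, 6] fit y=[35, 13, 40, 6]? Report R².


ȳ = 23.5
SS_res = Σ(y-ŷ)² = 18
SS_tot = Σ(y-ȳ)² = 821
R² = 1 - SS_res/SS_tot = 1 - 0.0219 = 0.9781

0.9781


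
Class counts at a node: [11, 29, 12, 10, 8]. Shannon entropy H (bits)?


Probabilities: [11/70, 29/70, 12/70, 10/70, 8/70] ≈ [0.1571, 0.4143, 0.1714, 0.1429, 0.1143]
H = -((11/70)·log₂(11/70) + (29/70)·log₂(29/70) + (12/70)·log₂(12/70) + (10/70)·log₂(10/70) + (8/70)·log₂(8/70))
  = 2.1411 bits

2.1411 bits


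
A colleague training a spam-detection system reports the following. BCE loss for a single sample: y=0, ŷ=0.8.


BCE = -[y·ln(p) + (1-y)·ln(1-p)]
= -0 - 1·ln(1-0.8)
= -ln(0.2) = 1.6094

1.6094


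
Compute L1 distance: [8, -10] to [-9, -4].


d = |8+ 9| + |-10+ 4|
  = 17 + 6
  = 23

23


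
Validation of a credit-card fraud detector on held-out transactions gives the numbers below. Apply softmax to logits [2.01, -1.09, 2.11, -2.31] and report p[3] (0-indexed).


Exponentials: e^2.01=7.4633, e^-1.09=0.3362, e^2.11=8.2482, e^-2.31=0.0993
Sum = 16.147
Softmax = [0.4622, 0.0208, 0.5108, 0.0061]
p[3] = 0.0993/16.147 = 0.0061

0.0061


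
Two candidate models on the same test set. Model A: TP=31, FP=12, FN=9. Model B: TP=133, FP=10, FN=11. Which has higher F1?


Model A: P=31/43=0.7209, R=31/40=0.775, F1=2PR/(P+R)=2TP/(2TP+FP+FN)=62/83=0.747
Model B: P=133/143=0.9301, R=133/144=0.9236, F1=2PR/(P+R)=2TP/(2TP+FP+FN)=266/287=0.9268
0.747 < 0.9268 → Model B

Model B


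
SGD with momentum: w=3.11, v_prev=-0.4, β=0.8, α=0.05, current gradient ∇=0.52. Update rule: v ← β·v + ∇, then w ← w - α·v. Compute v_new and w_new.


v_new = 0.8·-0.4 + 0.52 = -0.32 + 0.52 = 0.2
w_new = 3.11 - 0.05·0.2 = 3.11 - 0.01 = 3.1

v_new=0.2, w_new=3.1


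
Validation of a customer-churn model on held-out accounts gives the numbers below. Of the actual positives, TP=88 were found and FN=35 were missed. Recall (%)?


Recall = TP/(TP+FN)
= 88/(88+35)
= 88/123 = 71.54%

71.54%


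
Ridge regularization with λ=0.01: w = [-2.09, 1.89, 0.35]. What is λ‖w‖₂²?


‖w‖₂² = (-2.09)² + (1.89)² + (0.35)²
     = 4.3681 + 3.5721 + 0.1225
     = 8.0627
λ·‖w‖₂² = 0.01·8.0627 = 0.080627

0.080627


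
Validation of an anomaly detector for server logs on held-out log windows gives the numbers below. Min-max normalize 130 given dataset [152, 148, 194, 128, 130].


min=128, max=194
(130-128)/(194-128) = 2/66 = 0.0303

0.0303


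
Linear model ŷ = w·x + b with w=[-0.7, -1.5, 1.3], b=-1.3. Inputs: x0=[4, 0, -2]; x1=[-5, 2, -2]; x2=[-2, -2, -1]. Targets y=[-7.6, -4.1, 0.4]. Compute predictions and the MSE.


ŷ0 = (-0.7)·(4) + (-1.5)·(0) + (1.3)·(-2) - 1.3 = -6.7
ŷ1 = (-0.7)·(-5) + (-1.5)·(2) + (1.3)·(-2) - 1.3 = -3.4
ŷ2 = (-0.7)·(-2) + (-1.5)·(-2) + (1.3)·(-1) - 1.3 = 1.8
errors² = [0.81, 0.49, 1.96]
MSE = 3.2600/3 = 1.0867

1.0867


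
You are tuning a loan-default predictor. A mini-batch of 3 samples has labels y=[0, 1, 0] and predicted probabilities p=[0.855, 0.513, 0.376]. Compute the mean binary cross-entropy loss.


L[0] = -ln(1-0.855) = -ln(0.145) = 1.931
L[1] = -ln(0.513) = 0.6675
L[2] = -ln(1-0.376) = -ln(0.624) = 0.4716
mean = (1.931 + 0.6675 + 0.4716)/3 = 1.0234

1.0234


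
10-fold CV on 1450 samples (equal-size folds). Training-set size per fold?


Fold size = 1450/10 = 145
Training per fold = 1450 - 145 = 1305

1305


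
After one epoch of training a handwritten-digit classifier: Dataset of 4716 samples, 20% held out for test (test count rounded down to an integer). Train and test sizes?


Test = ⌊4716·20/100⌋ = 943
Train = 4716 - 943 = 3773

Train: 3773, Test: 943


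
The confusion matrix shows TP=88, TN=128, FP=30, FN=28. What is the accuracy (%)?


Accuracy = (TP+TN)/(TP+TN+FP+FN)
= (88+128)/(274)
= 216/274 = 78.83%

78.83%


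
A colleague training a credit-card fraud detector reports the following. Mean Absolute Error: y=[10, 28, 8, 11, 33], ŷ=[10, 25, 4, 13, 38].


Absolute errors: |10-10|=0, |28-25|=3, |8-4|=4, |11-13|=2, |33-38|=5
Sum = 14
MAE = 14/5 = 14/5

14/5


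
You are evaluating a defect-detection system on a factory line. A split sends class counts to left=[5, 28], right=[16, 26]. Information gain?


Parent = [21, 54], H_parent = 0.8555
H_left = 0.6136 (n=33), H_right = 0.9587 (n=42)
H_children = (33/75)·0.6136 + (42/75)·0.9587 = 0.8069
IG = 0.8555 - 0.8069 = 0.0486

0.0486


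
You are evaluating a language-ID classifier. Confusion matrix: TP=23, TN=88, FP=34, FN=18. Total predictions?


Total = TP + TN + FP + FN
= 23 + 88 + 34 + 18
= 163
(Predicted positive: 57, predicted negative: 106)

163


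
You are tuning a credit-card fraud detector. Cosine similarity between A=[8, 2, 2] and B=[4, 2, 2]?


A·B = 8·4 + 2·2 + 2·2 = 40
‖A‖ = √72 = 8.4853, ‖B‖ = √24 = 4.899
cos = 40/(√72·√24) = 40/√1728 = 0.9623

0.9623


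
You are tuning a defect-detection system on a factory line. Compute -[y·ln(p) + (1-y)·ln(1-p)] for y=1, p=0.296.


BCE = -[y·ln(p) + (1-y)·ln(1-p)]
= -1·ln(0.296) - 0
= -ln(0.296) = 1.2174

1.2174


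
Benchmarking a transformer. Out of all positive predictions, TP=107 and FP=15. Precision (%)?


Precision = TP/(TP+FP)
= 107/(107+15)
= 107/122 = 87.7%

87.7%


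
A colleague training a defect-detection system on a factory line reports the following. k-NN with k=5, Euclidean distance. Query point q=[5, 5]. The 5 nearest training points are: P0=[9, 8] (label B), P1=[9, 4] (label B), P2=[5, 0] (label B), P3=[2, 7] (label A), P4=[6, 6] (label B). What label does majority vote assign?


d(q,P0) = 5.0  (label B)
d(q,P1) = 4.1231  (label B)
d(q,P2) = 5.0  (label B)
d(q,P3) = 3.6056  (label A)
d(q,P4) = 1.4142  (label B)
Votes: A=1, B=4
Majority → B

B


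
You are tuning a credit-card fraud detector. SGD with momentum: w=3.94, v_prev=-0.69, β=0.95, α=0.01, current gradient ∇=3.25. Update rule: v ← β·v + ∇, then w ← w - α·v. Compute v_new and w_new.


v_new = 0.95·-0.69 + 3.25 = -0.6555 + 3.25 = 2.5945
w_new = 3.94 - 0.01·2.5945 = 3.94 - 0.025945 = 3.914055

v_new=2.5945, w_new=3.914055


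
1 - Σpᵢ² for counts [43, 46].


Probabilities: [43/89, 46/89] ≈ [0.4831, 0.5169]
Σpᵢ² = (1849 + 2116)/89² = 3965/7921
Gini = 1 - Σpᵢ² = 1 - 3965/7921 = 0.4994

0.4994


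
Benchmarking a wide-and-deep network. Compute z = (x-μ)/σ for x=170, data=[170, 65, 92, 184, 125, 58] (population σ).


μ = 115.6667, σ = 48.5821
z = (170 - 115.6667)/48.5821 = 1.1184

1.1184


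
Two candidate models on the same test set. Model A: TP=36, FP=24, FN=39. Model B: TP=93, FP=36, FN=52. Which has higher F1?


Model A: P=36/60=0.6, R=36/75=0.48, F1=2PR/(P+R)=2TP/(2TP+FP+FN)=72/135=0.5333
Model B: P=93/129=0.7209, R=93/145=0.6414, F1=2PR/(P+R)=2TP/(2TP+FP+FN)=186/274=0.6788
0.5333 < 0.6788 → Model B

Model B


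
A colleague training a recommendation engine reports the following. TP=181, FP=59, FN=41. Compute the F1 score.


Precision = 181/240 = 0.7542
Recall = 181/222 = 0.8153
F1 = 2·P·R/(P+R) = 2·TP/(2·TP+FP+FN) = 362/(362+59+41) = 362/462 = 0.7835

0.7835


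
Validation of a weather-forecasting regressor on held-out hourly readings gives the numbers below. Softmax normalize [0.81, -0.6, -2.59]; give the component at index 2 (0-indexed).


Exponentials: e^0.81=2.2479, e^-0.6=0.5488, e^-2.59=0.075
Sum = 2.8717
Softmax = [0.7828, 0.1911, 0.0261]
p[2] = 0.075/2.8717 = 0.0261

0.0261


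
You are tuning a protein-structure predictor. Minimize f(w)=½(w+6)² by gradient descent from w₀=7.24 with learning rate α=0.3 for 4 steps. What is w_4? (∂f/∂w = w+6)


step 1: grad = 7.24+6 = 13.24; w = 7.24 - 0.3·(13.24) = 3.268
step 2: grad = 3.268+6 = 9.268; w = 3.268 - 0.3·(9.268) = 0.4876
step 3: grad = 0.4876+6 = 6.4876; w = 0.4876 - 0.3·(6.4876) = -1.45868
step 4: grad = -1.45868+6 = 4.54132; w = -1.45868 - 0.3·(4.54132) = -2.821076

-2.821076


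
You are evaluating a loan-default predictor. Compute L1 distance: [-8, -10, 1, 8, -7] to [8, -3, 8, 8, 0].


d = |-8-8| + |-10+ 3| + |1-8| + |8-8| + |-7-0|
  = 16 + 7 + 7 + 0 + 7
  = 37

37


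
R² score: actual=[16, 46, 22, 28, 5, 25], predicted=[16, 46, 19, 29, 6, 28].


ȳ = 23.6667
SS_res = Σ(y-ŷ)² = 20
SS_tot = Σ(y-ȳ)² = 929.33
R² = 1 - SS_res/SS_tot = 1 - 0.0215 = 0.9785

0.9785


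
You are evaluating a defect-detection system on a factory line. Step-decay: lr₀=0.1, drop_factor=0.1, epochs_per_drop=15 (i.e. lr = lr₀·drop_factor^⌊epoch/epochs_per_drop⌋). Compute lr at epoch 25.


n_drops = ⌊25/15⌋ = 1
lr = 0.1·0.1^1 = 0.1·0.1 = 0.01

0.01


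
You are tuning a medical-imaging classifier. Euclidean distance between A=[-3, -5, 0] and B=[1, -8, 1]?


d = √((-3-1)² + (-5+ 8)² + (0-1)²)
  = √(16 + 9 + 1)
  = √26 = 5.099

5.099


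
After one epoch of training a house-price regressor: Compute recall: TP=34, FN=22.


Recall = TP/(TP+FN)
= 34/(34+22)
= 34/56 = 60.71%

60.71%


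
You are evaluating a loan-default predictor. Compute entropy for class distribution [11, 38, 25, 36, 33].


Probabilities: [11/143, 38/143, 25/143, 36/143, 33/143] ≈ [0.0769, 0.2657, 0.1748, 0.2517, 0.2308]
H = -((11/143)·log₂(11/143) + (38/143)·log₂(38/143) + (25/143)·log₂(25/143) + (36/143)·log₂(36/143) + (33/143)·log₂(33/143))
  = 2.2217 bits

2.2217 bits


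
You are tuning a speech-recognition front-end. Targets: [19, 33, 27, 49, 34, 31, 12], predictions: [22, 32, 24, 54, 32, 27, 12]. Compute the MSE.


Squared errors: (19-22)²=9, (33-32)²=1, (27-24)²=9, (49-54)²=25, (34-32)²=4, (31-27)²=16, (12-12)²=0
Sum = 64
MSE = 64/7 = 64/7

64/7


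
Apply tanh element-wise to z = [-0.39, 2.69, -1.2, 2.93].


tanh(-0.39) = -0.3714
tanh(2.69) = 0.9908
tanh(-1.2) = -0.8337
tanh(2.93) = 0.9943
result = [-0.3714, 0.9908, -0.8337, 0.9943]

[-0.3714, 0.9908, -0.8337, 0.9943]


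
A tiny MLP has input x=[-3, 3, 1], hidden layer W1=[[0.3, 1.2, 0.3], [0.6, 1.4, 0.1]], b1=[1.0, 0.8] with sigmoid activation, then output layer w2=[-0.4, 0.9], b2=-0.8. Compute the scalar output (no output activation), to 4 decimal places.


z1[0] = (0.3)·(-3) + (1.2)·(3) + (0.3)·(1) + 1.0 = 4.0
z1[1] = (0.6)·(-3) + (1.4)·(3) + (0.1)·(1) + 0.8 = 3.3
h = sigmoid(z1) = [0.982, 0.9644]
output = (-0.4)·(0.982) + (0.9)·(0.9644) - 0.8 = -0.3248

-0.3248


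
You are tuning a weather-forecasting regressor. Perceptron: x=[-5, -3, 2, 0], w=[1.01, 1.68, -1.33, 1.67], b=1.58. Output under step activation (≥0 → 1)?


z = (-5)·(1.01) + (-3)·(1.68) + (2)·(-1.33) + (0)·(1.67) + 1.58
  = -11.17
step(z) = 0 (z<0)

0


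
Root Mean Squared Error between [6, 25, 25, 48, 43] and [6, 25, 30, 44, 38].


MSE = 66/5 = 13.2
RMSE = √(66/5) = 3.6332

3.6332


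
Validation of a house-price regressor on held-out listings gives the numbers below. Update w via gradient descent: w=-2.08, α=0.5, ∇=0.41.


w_new = w - α·∇
= -2.08 - 0.5·0.41
= -2.08 - 0.205
= -2.285

-2.285


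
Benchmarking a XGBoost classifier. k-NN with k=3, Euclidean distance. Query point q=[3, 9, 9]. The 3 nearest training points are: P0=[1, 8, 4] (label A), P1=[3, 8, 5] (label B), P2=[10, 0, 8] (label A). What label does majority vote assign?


d(q,P0) = 5.4772  (label A)
d(q,P1) = 4.1231  (label B)
d(q,P2) = 11.4455  (label A)
Votes: A=2, B=1
Majority → A

A


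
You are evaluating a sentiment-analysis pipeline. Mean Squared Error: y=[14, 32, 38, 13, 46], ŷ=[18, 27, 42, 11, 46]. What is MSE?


Squared errors: (14-18)²=16, (32-27)²=25, (38-42)²=16, (13-11)²=4, (46-46)²=0
Sum = 61
MSE = 61/5 = 61/5

61/5


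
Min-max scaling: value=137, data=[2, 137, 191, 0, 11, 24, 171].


min=0, max=191
(137-0)/(191-0) = 137/191 = 0.7173

0.7173


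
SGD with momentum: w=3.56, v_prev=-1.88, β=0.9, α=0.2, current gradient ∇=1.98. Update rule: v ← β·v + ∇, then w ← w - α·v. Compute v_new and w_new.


v_new = 0.9·-1.88 + 1.98 = -1.692 + 1.98 = 0.288
w_new = 3.56 - 0.2·0.288 = 3.56 - 0.0576 = 3.5024

v_new=0.288, w_new=3.5024


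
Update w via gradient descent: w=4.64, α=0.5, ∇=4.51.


w_new = w - α·∇
= 4.64 - 0.5·4.51
= 4.64 - 2.255
= 2.385

2.385


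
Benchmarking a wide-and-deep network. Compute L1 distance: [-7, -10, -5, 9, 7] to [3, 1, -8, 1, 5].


d = |-7-3| + |-10-1| + |-5+ 8| + |9-1| + |7-5|
  = 10 + 11 + 3 + 8 + 2
  = 34

34


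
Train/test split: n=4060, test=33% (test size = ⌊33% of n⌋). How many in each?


Test = ⌊4060·33/100⌋ = 1339
Train = 4060 - 1339 = 2721

Train: 2721, Test: 1339


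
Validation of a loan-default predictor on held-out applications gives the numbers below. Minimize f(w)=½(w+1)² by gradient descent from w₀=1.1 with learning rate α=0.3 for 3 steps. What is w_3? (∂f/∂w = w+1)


step 1: grad = 1.1+1 = 2.1; w = 1.1 - 0.3·(2.1) = 0.47
step 2: grad = 0.47+1 = 1.47; w = 0.47 - 0.3·(1.47) = 0.029
step 3: grad = 0.029+1 = 1.029; w = 0.029 - 0.3·(1.029) = -0.2797

-0.2797


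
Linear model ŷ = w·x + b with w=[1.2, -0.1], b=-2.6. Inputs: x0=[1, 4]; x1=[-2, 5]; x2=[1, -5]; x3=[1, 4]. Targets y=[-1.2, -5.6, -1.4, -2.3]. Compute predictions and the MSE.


ŷ0 = (1.2)·(1) + (-0.1)·(4) - 2.6 = -1.8
ŷ1 = (1.2)·(-2) + (-0.1)·(5) - 2.6 = -5.5
ŷ2 = (1.2)·(1) + (-0.1)·(-5) - 2.6 = -0.9
ŷ3 = (1.2)·(1) + (-0.1)·(4) - 2.6 = -1.8
errors² = [0.36, 0.01, 0.25, 0.25]
MSE = 0.8700/4 = 0.2175

0.2175


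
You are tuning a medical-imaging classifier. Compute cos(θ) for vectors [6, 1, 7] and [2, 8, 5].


A·B = 6·2 + 1·8 + 7·5 = 55
‖A‖ = √86 = 9.2736, ‖B‖ = √93 = 9.6437
cos = 55/(√86·√93) = 55/√7998 = 0.615

0.615


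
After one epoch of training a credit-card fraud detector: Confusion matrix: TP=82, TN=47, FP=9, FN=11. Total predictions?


Total = TP + TN + FP + FN
= 82 + 47 + 9 + 11
= 149
(Predicted positive: 91, predicted negative: 58)

149


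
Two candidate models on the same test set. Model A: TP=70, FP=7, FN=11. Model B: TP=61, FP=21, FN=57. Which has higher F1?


Model A: P=70/77=0.9091, R=70/81=0.8642, F1=2PR/(P+R)=2TP/(2TP+FP+FN)=140/158=0.8861
Model B: P=61/82=0.7439, R=61/118=0.5169, F1=2PR/(P+R)=2TP/(2TP+FP+FN)=122/200=0.61
0.8861 > 0.61 → Model A

Model A


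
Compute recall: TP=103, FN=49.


Recall = TP/(TP+FN)
= 103/(103+49)
= 103/152 = 67.76%

67.76%


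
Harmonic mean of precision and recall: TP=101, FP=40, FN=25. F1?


Precision = 101/141 = 0.7163
Recall = 101/126 = 0.8016
F1 = 2·P·R/(P+R) = 2·TP/(2·TP+FP+FN) = 202/(202+40+25) = 202/267 = 0.7566

0.7566


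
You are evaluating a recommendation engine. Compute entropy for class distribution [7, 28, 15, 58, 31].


Probabilities: [7/139, 28/139, 15/139, 58/139, 31/139] ≈ [0.0504, 0.2014, 0.1079, 0.4173, 0.223]
H = -((7/139)·log₂(7/139) + (28/139)·log₂(28/139) + (15/139)·log₂(15/139) + (58/139)·log₂(58/139) + (31/139)·log₂(31/139))
  = 2.0383 bits

2.0383 bits


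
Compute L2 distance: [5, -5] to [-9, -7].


d = √((5+ 9)² + (-5+ 7)²)
  = √(196 + 4)
  = √200 = 14.1421

14.1421


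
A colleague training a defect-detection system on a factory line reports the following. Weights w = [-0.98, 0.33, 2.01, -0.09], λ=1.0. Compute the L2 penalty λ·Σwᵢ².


‖w‖₂² = (-0.98)² + (0.33)² + (2.01)² + (-0.09)²
     = 0.9604 + 0.1089 + 4.0401 + 0.0081
     = 5.1175
λ·‖w‖₂² = 1.0·5.1175 = 5.1175

5.1175


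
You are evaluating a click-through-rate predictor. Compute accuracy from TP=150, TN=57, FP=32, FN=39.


Accuracy = (TP+TN)/(TP+TN+FP+FN)
= (150+57)/(278)
= 207/278 = 74.46%

74.46%


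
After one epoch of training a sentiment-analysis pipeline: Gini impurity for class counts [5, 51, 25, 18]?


Probabilities: [5/99, 51/99, 25/99, 18/99] ≈ [0.0505, 0.5152, 0.2525, 0.1818]
Σpᵢ² = (25 + 2601 + 625 + 324)/99² = 3575/9801
Gini = 1 - Σpᵢ² = 1 - 3575/9801 = 0.6352

0.6352


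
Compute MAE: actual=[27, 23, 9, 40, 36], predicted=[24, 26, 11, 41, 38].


Absolute errors: |27-24|=3, |23-26|=3, |9-11|=2, |40-41|=1, |36-38|=2
Sum = 11
MAE = 11/5 = 11/5

11/5


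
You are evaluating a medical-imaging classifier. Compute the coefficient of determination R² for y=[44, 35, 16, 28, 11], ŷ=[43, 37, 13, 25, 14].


ȳ = 26.8
SS_res = Σ(y-ŷ)² = 32
SS_tot = Σ(y-ȳ)² = 730.8
R² = 1 - SS_res/SS_tot = 1 - 0.0438 = 0.9562

0.9562


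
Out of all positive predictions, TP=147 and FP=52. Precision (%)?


Precision = TP/(TP+FP)
= 147/(147+52)
= 147/199 = 73.87%

73.87%


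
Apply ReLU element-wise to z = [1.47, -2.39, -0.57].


ReLU(1.47) = max(0, 1.47) = 1.47
ReLU(-2.39) = max(0, -2.39) = 0.0
ReLU(-0.57) = max(0, -0.57) = 0.0
result = [1.47, 0.0, 0.0]

[1.47, 0.0, 0.0]


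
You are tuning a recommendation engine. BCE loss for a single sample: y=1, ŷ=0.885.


BCE = -[y·ln(p) + (1-y)·ln(1-p)]
= -1·ln(0.885) - 0
= -ln(0.885) = 0.1222

0.1222


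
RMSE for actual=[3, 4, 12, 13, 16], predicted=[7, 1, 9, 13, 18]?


MSE = 38/5 = 7.6
RMSE = √(38/5) = 2.7568

2.7568


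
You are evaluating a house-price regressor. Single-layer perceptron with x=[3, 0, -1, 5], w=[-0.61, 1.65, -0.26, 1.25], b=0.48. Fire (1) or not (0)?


z = (3)·(-0.61) + (0)·(1.65) + (-1)·(-0.26) + (5)·(1.25) + 0.48
  = 5.16
step(z) = 1 (z≥0)

1


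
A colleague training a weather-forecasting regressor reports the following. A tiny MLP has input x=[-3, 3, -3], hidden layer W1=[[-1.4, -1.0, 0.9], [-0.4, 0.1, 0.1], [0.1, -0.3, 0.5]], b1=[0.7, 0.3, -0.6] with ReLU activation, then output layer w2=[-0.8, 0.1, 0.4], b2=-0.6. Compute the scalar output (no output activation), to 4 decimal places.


z1[0] = (-1.4)·(-3) + (-1.0)·(3) + (0.9)·(-3) + 0.7 = -0.8
z1[1] = (-0.4)·(-3) + (0.1)·(3) + (0.1)·(-3) + 0.3 = 1.5
z1[2] = (0.1)·(-3) + (-0.3)·(3) + (0.5)·(-3) - 0.6 = -3.3
h = ReLU(z1) = [0.0, 1.5, 0.0]
output = (-0.8)·(0.0) + (0.1)·(1.5) + (0.4)·(0.0) - 0.6 = -0.45

-0.45


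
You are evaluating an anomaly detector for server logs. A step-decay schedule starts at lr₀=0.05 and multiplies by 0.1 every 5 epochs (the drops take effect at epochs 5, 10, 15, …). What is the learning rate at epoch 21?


n_drops = ⌊21/5⌋ = 4
lr = 0.05·0.1^4 = 0.05·0.0001 = 0.000005

0.000005


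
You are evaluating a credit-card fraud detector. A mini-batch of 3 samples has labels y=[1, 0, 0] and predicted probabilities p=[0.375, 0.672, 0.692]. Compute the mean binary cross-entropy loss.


L[0] = -ln(0.375) = 0.9808
L[1] = -ln(1-0.672) = -ln(0.328) = 1.1147
L[2] = -ln(1-0.692) = -ln(0.308) = 1.1777
mean = (0.9808 + 1.1147 + 1.1777)/3 = 1.0911

1.0911


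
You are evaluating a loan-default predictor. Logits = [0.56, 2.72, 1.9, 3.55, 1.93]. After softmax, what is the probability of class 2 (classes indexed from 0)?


Exponentials: e^0.56=1.7507, e^2.72=15.1803, e^1.9=6.6859, e^3.55=34.8133, e^1.93=6.8895
Sum = 65.3197
Softmax = [0.0268, 0.2324, 0.1024, 0.533, 0.1055]
p[2] = 6.6859/65.3197 = 0.1024

0.1024


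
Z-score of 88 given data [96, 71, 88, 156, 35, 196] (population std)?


μ = 107, σ = 53.6718
z = (88 - 107)/53.6718 = -0.354

-0.354


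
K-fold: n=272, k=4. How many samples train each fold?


Fold size = 272/4 = 68
Training per fold = 272 - 68 = 204

204


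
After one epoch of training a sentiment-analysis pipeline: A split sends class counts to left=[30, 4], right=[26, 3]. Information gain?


Parent = [56, 7], H_parent = 0.5033
H_left = 0.5226 (n=34), H_right = 0.4798 (n=29)
H_children = (34/63)·0.5226 + (29/63)·0.4798 = 0.5029
IG = 0.5033 - 0.5029 = 0.0004

0.0004


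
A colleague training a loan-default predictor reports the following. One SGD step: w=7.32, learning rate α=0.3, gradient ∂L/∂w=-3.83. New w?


w_new = w - α·∇
= 7.32 - 0.3·-3.83
= 7.32 + 1.149
= 8.469

8.469


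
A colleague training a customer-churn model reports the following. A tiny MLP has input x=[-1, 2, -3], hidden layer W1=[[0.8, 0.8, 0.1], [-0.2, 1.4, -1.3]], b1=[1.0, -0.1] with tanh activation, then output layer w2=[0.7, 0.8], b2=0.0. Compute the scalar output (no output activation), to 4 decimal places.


z1[0] = (0.8)·(-1) + (0.8)·(2) + (0.1)·(-3) + 1.0 = 1.5
z1[1] = (-0.2)·(-1) + (1.4)·(2) + (-1.3)·(-3) - 0.1 = 6.8
h = tanh(z1) = [0.9051, 1.0]
output = (0.7)·(0.9051) + (0.8)·(1.0) + 0.0 = 1.4336

1.4336


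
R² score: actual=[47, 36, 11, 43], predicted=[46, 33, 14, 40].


ȳ = 34.25
SS_res = Σ(y-ŷ)² = 28
SS_tot = Σ(y-ȳ)² = 782.75
R² = 1 - SS_res/SS_tot = 1 - 0.0358 = 0.9642

0.9642


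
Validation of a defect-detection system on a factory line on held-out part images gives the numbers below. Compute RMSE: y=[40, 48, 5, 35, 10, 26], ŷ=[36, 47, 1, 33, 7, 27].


MSE = 47/6 = 7.8333
RMSE = √(47/6) = 2.7988

2.7988


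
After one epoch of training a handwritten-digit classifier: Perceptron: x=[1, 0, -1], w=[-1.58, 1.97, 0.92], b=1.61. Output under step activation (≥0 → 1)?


z = (1)·(-1.58) + (0)·(1.97) + (-1)·(0.92) + 1.61
  = -0.89
step(z) = 0 (z<0)

0


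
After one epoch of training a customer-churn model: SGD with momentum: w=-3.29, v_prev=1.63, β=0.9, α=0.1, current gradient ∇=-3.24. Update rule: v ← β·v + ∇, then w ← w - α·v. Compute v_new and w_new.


v_new = 0.9·1.63 - 3.24 = 1.467 - 3.24 = -1.773
w_new = -3.29 - 0.1·-1.773 = -3.29 + 0.1773 = -3.1127

v_new=-1.773, w_new=-3.1127


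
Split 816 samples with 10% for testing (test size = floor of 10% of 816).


Test = ⌊816·10/100⌋ = 81
Train = 816 - 81 = 735

Train: 735, Test: 81


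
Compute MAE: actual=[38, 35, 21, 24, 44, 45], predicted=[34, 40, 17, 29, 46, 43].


Absolute errors: |38-34|=4, |35-40|=5, |21-17|=4, |24-29|=5, |44-46|=2, |45-43|=2
Sum = 22
MAE = 22/6 = 11/3

11/3


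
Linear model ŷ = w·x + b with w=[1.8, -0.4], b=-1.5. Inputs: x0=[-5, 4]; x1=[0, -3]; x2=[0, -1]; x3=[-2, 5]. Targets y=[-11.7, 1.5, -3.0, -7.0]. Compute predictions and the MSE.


ŷ0 = (1.8)·(-5) + (-0.4)·(4) - 1.5 = -12.1
ŷ1 = (1.8)·(0) + (-0.4)·(-3) - 1.5 = -0.3
ŷ2 = (1.8)·(0) + (-0.4)·(-1) - 1.5 = -1.1
ŷ3 = (1.8)·(-2) + (-0.4)·(5) - 1.5 = -7.1
errors² = [0.16, 3.24, 3.61, 0.01]
MSE = 7.0200/4 = 1.755

1.755


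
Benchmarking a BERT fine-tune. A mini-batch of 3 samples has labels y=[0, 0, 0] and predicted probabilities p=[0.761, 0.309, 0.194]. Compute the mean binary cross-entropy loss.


L[0] = -ln(1-0.761) = -ln(0.239) = 1.4313
L[1] = -ln(1-0.309) = -ln(0.691) = 0.3696
L[2] = -ln(1-0.194) = -ln(0.806) = 0.2157
mean = (1.4313 + 0.3696 + 0.2157)/3 = 0.6722

0.6722


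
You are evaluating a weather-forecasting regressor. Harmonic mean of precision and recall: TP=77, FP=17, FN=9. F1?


Precision = 77/94 = 0.8191
Recall = 77/86 = 0.8953
F1 = 2·P·R/(P+R) = 2·TP/(2·TP+FP+FN) = 154/(154+17+9) = 154/180 = 0.8556

0.8556


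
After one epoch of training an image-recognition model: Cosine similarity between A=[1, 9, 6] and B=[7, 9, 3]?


A·B = 1·7 + 9·9 + 6·3 = 106
‖A‖ = √118 = 10.8628, ‖B‖ = √139 = 11.7898
cos = 106/(√118·√139) = 106/√16402 = 0.8277

0.8277


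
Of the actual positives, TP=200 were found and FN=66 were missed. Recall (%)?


Recall = TP/(TP+FN)
= 200/(200+66)
= 200/266 = 75.19%

75.19%


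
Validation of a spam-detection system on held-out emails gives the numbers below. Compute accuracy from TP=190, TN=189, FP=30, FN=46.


Accuracy = (TP+TN)/(TP+TN+FP+FN)
= (190+189)/(455)
= 379/455 = 83.3%

83.3%


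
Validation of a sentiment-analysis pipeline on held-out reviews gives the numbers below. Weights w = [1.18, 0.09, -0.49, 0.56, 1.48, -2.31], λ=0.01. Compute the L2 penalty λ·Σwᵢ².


‖w‖₂² = (1.18)² + (0.09)² + (-0.49)² + (0.56)² + (1.48)² + (-2.31)²
     = 1.3924 + 0.0081 + 0.2401 + 0.3136 + 2.1904 + 5.3361
     = 9.4807
λ·‖w‖₂² = 0.01·9.4807 = 0.094807

0.094807


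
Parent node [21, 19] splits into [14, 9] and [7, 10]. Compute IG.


Parent = [21, 19], H_parent = 0.9982
H_left = 0.9656 (n=23), H_right = 0.9774 (n=17)
H_children = (23/40)·0.9656 + (17/40)·0.9774 = 0.9706
IG = 0.9982 - 0.9706 = 0.0276

0.0276


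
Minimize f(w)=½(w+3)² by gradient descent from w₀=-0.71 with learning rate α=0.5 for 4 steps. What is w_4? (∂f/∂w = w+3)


step 1: grad = -0.71+3 = 2.29; w = -0.71 - 0.5·(2.29) = -1.855
step 2: grad = -1.855+3 = 1.145; w = -1.855 - 0.5·(1.145) = -2.4275
step 3: grad = -2.4275+3 = 0.5725; w = -2.4275 - 0.5·(0.5725) = -2.71375
step 4: grad = -2.71375+3 = 0.28625; w = -2.71375 - 0.5·(0.28625) = -2.856875

-2.856875


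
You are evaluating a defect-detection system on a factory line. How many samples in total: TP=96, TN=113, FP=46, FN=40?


Total = TP + TN + FP + FN
= 96 + 113 + 46 + 40
= 295
(Predicted positive: 142, predicted negative: 153)

295


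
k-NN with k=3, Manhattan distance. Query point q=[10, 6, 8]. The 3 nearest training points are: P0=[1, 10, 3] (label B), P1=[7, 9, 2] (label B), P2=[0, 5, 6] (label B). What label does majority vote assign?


d(q,P0) = 18  (label B)
d(q,P1) = 12  (label B)
d(q,P2) = 13  (label B)
Votes: A=0, B=3
Majority → B

B


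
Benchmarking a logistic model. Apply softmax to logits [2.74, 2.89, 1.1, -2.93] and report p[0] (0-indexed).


Exponentials: e^2.74=15.487, e^2.89=17.9933, e^1.1=3.0042, e^-2.93=0.0534
Sum = 36.5379
Softmax = [0.4239, 0.4925, 0.0822, 0.0015]
p[0] = 15.487/36.5379 = 0.4239

0.4239


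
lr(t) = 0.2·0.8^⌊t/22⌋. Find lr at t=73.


n_drops = ⌊73/22⌋ = 3
lr = 0.2·0.8^3 = 0.2·0.512 = 0.1024

0.1024


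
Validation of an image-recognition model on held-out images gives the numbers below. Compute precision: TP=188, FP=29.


Precision = TP/(TP+FP)
= 188/(188+29)
= 188/217 = 86.64%

86.64%


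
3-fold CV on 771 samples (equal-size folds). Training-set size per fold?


Fold size = 771/3 = 257
Training per fold = 771 - 257 = 514

514


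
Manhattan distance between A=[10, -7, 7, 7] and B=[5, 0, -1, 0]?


d = |10-5| + |-7-0| + |7+ 1| + |7-0|
  = 5 + 7 + 8 + 7
  = 27

27


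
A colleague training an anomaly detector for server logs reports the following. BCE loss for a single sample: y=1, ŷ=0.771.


BCE = -[y·ln(p) + (1-y)·ln(1-p)]
= -1·ln(0.771) - 0
= -ln(0.771) = 0.2601

0.2601


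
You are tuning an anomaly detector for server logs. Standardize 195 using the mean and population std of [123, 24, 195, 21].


μ = 90.75, σ = 72.8504
z = (195 - 90.75)/72.8504 = 1.431

1.431


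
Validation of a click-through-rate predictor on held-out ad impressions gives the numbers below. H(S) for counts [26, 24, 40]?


Probabilities: [26/90, 24/90, 40/90] ≈ [0.2889, 0.2667, 0.4444]
H = -((26/90)·log₂(26/90) + (24/90)·log₂(24/90) + (40/90)·log₂(40/90))
  = 1.546 bits

1.546 bits


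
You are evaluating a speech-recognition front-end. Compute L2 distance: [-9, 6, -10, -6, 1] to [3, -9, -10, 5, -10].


d = √((-9-3)² + (6+ 9)² + (-10+ 10)² + (-6-5)² + (1+ 10)²)
  = √(144 + 225 + 0 + 121 + 121)
  = √611 = 24.7184

24.7184


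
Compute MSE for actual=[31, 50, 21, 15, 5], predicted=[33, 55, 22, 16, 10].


Squared errors: (31-33)²=4, (50-55)²=25, (21-22)²=1, (15-16)²=1, (5-10)²=25
Sum = 56
MSE = 56/5 = 56/5

56/5


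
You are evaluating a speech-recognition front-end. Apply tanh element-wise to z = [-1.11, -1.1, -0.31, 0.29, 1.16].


tanh(-1.11) = -0.8041
tanh(-1.1) = -0.8005
tanh(-0.31) = -0.3004
tanh(0.29) = 0.2821
tanh(1.16) = 0.821
result = [-0.8041, -0.8005, -0.3004, 0.2821, 0.821]

[-0.8041, -0.8005, -0.3004, 0.2821, 0.821]


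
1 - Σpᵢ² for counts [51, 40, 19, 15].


Probabilities: [51/125, 40/125, 19/125, 15/125] ≈ [0.408, 0.32, 0.152, 0.12]
Σpᵢ² = (2601 + 1600 + 361 + 225)/125² = 4787/15625
Gini = 1 - Σpᵢ² = 1 - 4787/15625 = 0.6936

0.6936


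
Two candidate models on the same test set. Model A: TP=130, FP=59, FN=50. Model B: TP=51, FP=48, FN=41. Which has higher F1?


Model A: P=130/189=0.6878, R=130/180=0.7222, F1=2PR/(P+R)=2TP/(2TP+FP+FN)=260/369=0.7046
Model B: P=51/99=0.5152, R=51/92=0.5543, F1=2PR/(P+R)=2TP/(2TP+FP+FN)=102/191=0.534
0.7046 > 0.534 → Model A

Model A


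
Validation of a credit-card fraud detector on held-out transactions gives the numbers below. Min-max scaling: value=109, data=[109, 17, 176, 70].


min=17, max=176
(109-17)/(176-17) = 92/159 = 0.5786

0.5786


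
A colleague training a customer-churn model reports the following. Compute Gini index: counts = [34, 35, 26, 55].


Probabilities: [34/150, 35/150, 26/150, 55/150] ≈ [0.2267, 0.2333, 0.1733, 0.3667]
Σpᵢ² = (1156 + 1225 + 676 + 3025)/150² = 6082/22500
Gini = 1 - Σpᵢ² = 1 - 6082/22500 = 0.7297

0.7297


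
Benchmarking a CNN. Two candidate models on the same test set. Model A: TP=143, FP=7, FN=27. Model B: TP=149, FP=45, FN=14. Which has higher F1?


Model A: P=143/150=0.9533, R=143/170=0.8412, F1=2PR/(P+R)=2TP/(2TP+FP+FN)=286/320=0.8938
Model B: P=149/194=0.768, R=149/163=0.9141, F1=2PR/(P+R)=2TP/(2TP+FP+FN)=298/357=0.8347
0.8938 > 0.8347 → Model A

Model A


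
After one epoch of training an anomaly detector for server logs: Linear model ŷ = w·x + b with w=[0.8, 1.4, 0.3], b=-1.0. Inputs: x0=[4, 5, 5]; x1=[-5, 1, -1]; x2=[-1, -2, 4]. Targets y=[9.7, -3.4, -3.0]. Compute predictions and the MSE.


ŷ0 = (0.8)·(4) + (1.4)·(5) + (0.3)·(5) - 1.0 = 10.7
ŷ1 = (0.8)·(-5) + (1.4)·(1) + (0.3)·(-1) - 1.0 = -3.9
ŷ2 = (0.8)·(-1) + (1.4)·(-2) + (0.3)·(4) - 1.0 = -3.4
errors² = [1.0, 0.25, 0.16]
MSE = 1.4100/3 = 0.47

0.47


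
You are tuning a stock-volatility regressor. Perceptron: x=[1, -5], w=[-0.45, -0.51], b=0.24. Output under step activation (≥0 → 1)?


z = (1)·(-0.45) + (-5)·(-0.51) + 0.24
  = 2.34
step(z) = 1 (z≥0)

1


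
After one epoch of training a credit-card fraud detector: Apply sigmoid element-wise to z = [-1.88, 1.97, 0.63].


σ(-1.88) = 1/(1+e^1.88) = 0.1324
σ(1.97) = 1/(1+e^-1.97) = 0.8776
σ(0.63) = 1/(1+e^-0.63) = 0.6525
result = [0.1324, 0.8776, 0.6525]

[0.1324, 0.8776, 0.6525]


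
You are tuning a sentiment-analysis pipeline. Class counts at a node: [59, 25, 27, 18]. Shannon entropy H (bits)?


Probabilities: [59/129, 25/129, 27/129, 18/129] ≈ [0.4574, 0.1938, 0.2093, 0.1395]
H = -((59/129)·log₂(59/129) + (25/129)·log₂(25/129) + (27/129)·log₂(27/129) + (18/129)·log₂(18/129))
  = 1.8437 bits

1.8437 bits


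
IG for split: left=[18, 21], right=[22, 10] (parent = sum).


Parent = [40, 31], H_parent = 0.9884
H_left = 0.9957 (n=39), H_right = 0.896 (n=32)
H_children = (39/71)·0.9957 + (32/71)·0.896 = 0.9508
IG = 0.9884 - 0.9508 = 0.0376

0.0376


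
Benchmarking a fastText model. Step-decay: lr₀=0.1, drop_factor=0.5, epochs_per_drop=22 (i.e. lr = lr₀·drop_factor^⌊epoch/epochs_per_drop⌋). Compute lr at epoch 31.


n_drops = ⌊31/22⌋ = 1
lr = 0.1·0.5^1 = 0.1·0.5 = 0.05

0.05


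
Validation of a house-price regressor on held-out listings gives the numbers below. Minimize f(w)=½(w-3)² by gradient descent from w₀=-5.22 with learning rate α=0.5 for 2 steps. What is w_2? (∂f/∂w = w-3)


step 1: grad = -5.22-3 = -8.22; w = -5.22 - 0.5·(-8.22) = -1.11
step 2: grad = -1.11-3 = -4.11; w = -1.11 - 0.5·(-4.11) = 0.945

0.945


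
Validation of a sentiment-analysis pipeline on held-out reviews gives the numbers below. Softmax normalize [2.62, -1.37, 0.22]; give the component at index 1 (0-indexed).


Exponentials: e^2.62=13.7357, e^-1.37=0.2541, e^0.22=1.2461
Sum = 15.2359
Softmax = [0.9015, 0.0167, 0.0818]
p[1] = 0.2541/15.2359 = 0.0167

0.0167


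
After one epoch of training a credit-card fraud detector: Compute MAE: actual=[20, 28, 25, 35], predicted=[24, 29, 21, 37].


Absolute errors: |20-24|=4, |28-29|=1, |25-21|=4, |35-37|=2
Sum = 11
MAE = 11/4 = 11/4

11/4


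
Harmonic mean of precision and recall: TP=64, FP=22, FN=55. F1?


Precision = 64/86 = 0.7442
Recall = 64/119 = 0.5378
F1 = 2·P·R/(P+R) = 2·TP/(2·TP+FP+FN) = 128/(128+22+55) = 128/205 = 0.6244

0.6244


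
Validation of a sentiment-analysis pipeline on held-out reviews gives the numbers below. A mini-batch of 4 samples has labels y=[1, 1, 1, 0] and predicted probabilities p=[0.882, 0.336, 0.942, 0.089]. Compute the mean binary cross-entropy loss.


L[0] = -ln(0.882) = 0.1256
L[1] = -ln(0.336) = 1.0906
L[2] = -ln(0.942) = 0.0598
L[3] = -ln(1-0.089) = -ln(0.911) = 0.0932
mean = (0.1256 + 1.0906 + 0.0598 + 0.0932)/4 = 0.3423

0.3423


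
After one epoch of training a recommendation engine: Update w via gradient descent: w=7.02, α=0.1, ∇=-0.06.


w_new = w - α·∇
= 7.02 - 0.1·-0.06
= 7.02 + 0.006
= 7.026

7.026


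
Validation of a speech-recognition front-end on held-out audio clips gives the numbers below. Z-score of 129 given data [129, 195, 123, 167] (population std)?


μ = 153.5, σ = 29.3044
z = (129 - 153.5)/29.3044 = -0.8361

-0.8361


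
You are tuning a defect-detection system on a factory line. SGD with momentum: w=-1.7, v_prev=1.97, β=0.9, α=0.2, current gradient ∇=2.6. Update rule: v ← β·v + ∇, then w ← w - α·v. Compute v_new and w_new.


v_new = 0.9·1.97 + 2.6 = 1.773 + 2.6 = 4.373
w_new = -1.7 - 0.2·4.373 = -1.7 - 0.8746 = -2.5746

v_new=4.373, w_new=-2.5746


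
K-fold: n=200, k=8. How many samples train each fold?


Fold size = 200/8 = 25
Training per fold = 200 - 25 = 175

175


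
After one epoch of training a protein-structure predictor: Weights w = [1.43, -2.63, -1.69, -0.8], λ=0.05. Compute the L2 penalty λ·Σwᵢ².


‖w‖₂² = (1.43)² + (-2.63)² + (-1.69)² + (-0.8)²
     = 2.0449 + 6.9169 + 2.8561 + 0.64
     = 12.4579
λ·‖w‖₂² = 0.05·12.4579 = 0.622895

0.622895


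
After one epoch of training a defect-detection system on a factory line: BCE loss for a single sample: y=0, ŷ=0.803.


BCE = -[y·ln(p) + (1-y)·ln(1-p)]
= -0 - 1·ln(1-0.803)
= -ln(0.197) = 1.6246

1.6246


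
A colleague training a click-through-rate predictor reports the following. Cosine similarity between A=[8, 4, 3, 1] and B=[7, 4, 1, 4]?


A·B = 8·7 + 4·4 + 3·1 + 1·4 = 79
‖A‖ = √90 = 9.4868, ‖B‖ = √82 = 9.0554
cos = 79/(√90·√82) = 79/√7380 = 0.9196

0.9196


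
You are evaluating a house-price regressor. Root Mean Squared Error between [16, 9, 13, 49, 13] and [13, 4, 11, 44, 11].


MSE = 67/5 = 13.4
RMSE = √(67/5) = 3.6606

3.6606


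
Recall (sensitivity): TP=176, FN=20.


Recall = TP/(TP+FN)
= 176/(176+20)
= 176/196 = 89.8%

89.8%


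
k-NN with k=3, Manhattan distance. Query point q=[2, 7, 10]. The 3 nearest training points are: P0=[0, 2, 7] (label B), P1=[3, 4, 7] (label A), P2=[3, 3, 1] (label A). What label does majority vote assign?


d(q,P0) = 10  (label B)
d(q,P1) = 7  (label A)
d(q,P2) = 14  (label A)
Votes: A=2, B=1
Majority → A

A


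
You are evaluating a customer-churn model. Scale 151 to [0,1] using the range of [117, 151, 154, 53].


min=53, max=154
(151-53)/(154-53) = 98/101 = 0.9703

0.9703


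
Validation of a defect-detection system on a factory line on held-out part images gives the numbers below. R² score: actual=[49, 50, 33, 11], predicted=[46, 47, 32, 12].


ȳ = 35.75
SS_res = Σ(y-ŷ)² = 20
SS_tot = Σ(y-ȳ)² = 998.75
R² = 1 - SS_res/SS_tot = 1 - 0.02 = 0.98

0.98


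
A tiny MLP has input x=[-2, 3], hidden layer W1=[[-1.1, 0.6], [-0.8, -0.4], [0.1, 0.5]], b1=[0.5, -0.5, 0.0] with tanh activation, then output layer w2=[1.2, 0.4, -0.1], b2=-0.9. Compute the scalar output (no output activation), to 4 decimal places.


z1[0] = (-1.1)·(-2) + (0.6)·(3) + 0.5 = 4.5
z1[1] = (-0.8)·(-2) + (-0.4)·(3) - 0.5 = -0.1
z1[2] = (0.1)·(-2) + (0.5)·(3) + 0.0 = 1.3
h = tanh(z1) = [0.9998, -0.0997, 0.8617]
output = (1.2)·(0.9998) + (0.4)·(-0.0997) + (-0.1)·(0.8617) - 0.9 = 0.1737

0.1737
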